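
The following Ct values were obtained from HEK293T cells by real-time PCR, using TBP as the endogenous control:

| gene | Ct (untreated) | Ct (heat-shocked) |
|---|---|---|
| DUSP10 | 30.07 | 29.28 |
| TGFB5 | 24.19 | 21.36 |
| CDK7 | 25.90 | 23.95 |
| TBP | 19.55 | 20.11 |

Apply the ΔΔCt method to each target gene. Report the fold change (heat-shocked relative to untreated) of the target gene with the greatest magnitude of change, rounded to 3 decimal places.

10.483

DUSP10: ΔΔCt = (29.28−20.11) − (30.07−19.55) = 9.17 − 10.52 = -1.35; fold change = 2^1.35 = 2.549
TGFB5: ΔΔCt = (21.36−20.11) − (24.19−19.55) = 1.25 − 4.64 = -3.39; fold change = 2^3.39 = 10.483
CDK7: ΔΔCt = (23.95−20.11) − (25.90−19.55) = 3.84 − 6.35 = -2.51; fold change = 2^2.51 = 5.696
TGFB5 has the largest |ΔΔCt| = 3.39.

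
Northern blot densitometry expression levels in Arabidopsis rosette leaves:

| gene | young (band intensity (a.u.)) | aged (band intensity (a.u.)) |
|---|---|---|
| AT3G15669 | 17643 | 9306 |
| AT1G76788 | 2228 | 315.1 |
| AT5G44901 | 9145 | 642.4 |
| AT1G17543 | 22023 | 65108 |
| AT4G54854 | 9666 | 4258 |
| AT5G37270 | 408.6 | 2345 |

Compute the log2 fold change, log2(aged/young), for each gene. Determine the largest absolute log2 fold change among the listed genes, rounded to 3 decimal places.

3.831

log2(9306/17643) = -0.923  (AT3G15669)
log2(315.1/2228) = -2.822  (AT1G76788)
log2(642.4/9145) = -3.831  (AT5G44901)
log2(65108/22023) = 1.564  (AT1G17543)
log2(4258/9666) = -1.183  (AT4G54854)
log2(2345/408.6) = 2.521  (AT5G37270)
The largest magnitude belongs to AT5G44901.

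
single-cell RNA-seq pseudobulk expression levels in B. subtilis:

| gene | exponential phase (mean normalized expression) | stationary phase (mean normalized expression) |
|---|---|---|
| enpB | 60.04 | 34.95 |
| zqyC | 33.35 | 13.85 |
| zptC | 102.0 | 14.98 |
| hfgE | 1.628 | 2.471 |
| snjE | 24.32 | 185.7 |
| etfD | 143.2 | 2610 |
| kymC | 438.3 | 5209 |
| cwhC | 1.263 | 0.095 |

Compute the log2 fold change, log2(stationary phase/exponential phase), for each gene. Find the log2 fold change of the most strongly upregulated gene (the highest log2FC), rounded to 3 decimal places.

log2(34.95/60.04) = -0.781  (enpB)
log2(13.85/33.35) = -1.268  (zqyC)
log2(14.98/102.0) = -2.767  (zptC)
log2(2.471/1.628) = 0.602  (hfgE)
log2(185.7/24.32) = 2.933  (snjE)
log2(2610/143.2) = 4.188  (etfD)
log2(5209/438.3) = 3.571  (kymC)
log2(0.095/1.263) = -3.733  (cwhC)
etfD is most strongly upregulated.

4.188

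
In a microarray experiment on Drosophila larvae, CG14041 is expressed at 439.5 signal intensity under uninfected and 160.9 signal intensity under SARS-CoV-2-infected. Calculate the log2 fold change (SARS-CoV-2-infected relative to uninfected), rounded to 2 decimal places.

-1.45

Fold change = 160.9 / 439.5 = 0.3661
log2(0.3661) = -1.450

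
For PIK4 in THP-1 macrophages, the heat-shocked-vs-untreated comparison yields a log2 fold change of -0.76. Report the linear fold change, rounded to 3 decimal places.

Fold change = 2^(-0.76) = 0.5905

0.590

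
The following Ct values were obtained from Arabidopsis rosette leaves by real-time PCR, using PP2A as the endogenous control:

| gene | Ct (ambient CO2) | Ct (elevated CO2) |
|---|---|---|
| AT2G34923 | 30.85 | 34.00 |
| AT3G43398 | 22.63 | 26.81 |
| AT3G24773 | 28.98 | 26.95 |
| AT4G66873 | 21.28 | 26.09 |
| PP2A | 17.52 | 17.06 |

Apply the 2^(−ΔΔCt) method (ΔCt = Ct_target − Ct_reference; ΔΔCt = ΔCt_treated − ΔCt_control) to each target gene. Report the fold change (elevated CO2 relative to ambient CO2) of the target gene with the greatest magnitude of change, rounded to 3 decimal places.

AT2G34923: ΔΔCt = (34.00−17.06) − (30.85−17.52) = 16.94 − 13.33 = 3.61; fold change = 2^-3.61 = 0.082
AT3G43398: ΔΔCt = (26.81−17.06) − (22.63−17.52) = 9.75 − 5.11 = 4.64; fold change = 2^-4.64 = 0.040
AT3G24773: ΔΔCt = (26.95−17.06) − (28.98−17.52) = 9.89 − 11.46 = -1.57; fold change = 2^1.57 = 2.969
AT4G66873: ΔΔCt = (26.09−17.06) − (21.28−17.52) = 9.03 − 3.76 = 5.27; fold change = 2^-5.27 = 0.026
AT4G66873 has the largest |ΔΔCt| = 5.27.

0.026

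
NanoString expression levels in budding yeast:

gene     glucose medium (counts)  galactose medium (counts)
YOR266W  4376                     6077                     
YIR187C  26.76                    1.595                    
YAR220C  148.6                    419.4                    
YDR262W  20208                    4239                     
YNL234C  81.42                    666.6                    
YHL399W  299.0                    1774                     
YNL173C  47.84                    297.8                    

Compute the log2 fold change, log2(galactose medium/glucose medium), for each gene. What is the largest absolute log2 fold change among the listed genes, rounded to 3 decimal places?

4.068

log2(6077/4376) = 0.474  (YOR266W)
log2(1.595/26.76) = -4.068  (YIR187C)
log2(419.4/148.6) = 1.497  (YAR220C)
log2(4239/20208) = -2.253  (YDR262W)
log2(666.6/81.42) = 3.033  (YNL234C)
log2(1774/299.0) = 2.569  (YHL399W)
log2(297.8/47.84) = 2.638  (YNL173C)
The largest magnitude belongs to YIR187C.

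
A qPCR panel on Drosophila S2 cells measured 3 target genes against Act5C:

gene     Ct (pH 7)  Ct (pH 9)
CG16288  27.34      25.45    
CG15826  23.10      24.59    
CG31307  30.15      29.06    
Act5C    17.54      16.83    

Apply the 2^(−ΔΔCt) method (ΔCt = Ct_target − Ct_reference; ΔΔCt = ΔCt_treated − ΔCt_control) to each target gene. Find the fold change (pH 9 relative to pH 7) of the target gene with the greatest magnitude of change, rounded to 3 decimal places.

0.218

CG16288: ΔΔCt = (25.45−16.83) − (27.34−17.54) = 8.62 − 9.80 = -1.18; fold change = 2^1.18 = 2.266
CG15826: ΔΔCt = (24.59−16.83) − (23.10−17.54) = 7.76 − 5.56 = 2.20; fold change = 2^-2.20 = 0.218
CG31307: ΔΔCt = (29.06−16.83) − (30.15−17.54) = 12.23 − 12.61 = -0.38; fold change = 2^0.38 = 1.301
CG15826 has the largest |ΔΔCt| = 2.20.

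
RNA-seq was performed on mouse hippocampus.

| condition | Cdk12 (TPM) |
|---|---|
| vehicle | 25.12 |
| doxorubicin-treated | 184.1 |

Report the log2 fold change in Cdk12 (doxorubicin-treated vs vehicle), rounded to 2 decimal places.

2.87

Fold change = 184.1 / 25.12 = 7.3288
log2(7.3288) = 2.874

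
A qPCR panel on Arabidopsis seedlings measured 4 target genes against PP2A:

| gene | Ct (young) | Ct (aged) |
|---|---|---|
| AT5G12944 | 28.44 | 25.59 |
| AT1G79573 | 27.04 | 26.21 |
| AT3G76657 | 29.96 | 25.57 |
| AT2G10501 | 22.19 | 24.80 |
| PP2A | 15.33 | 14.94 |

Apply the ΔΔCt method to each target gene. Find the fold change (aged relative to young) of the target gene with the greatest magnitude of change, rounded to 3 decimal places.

16.000

AT5G12944: ΔΔCt = (25.59−14.94) − (28.44−15.33) = 10.65 − 13.11 = -2.46; fold change = 2^2.46 = 5.502
AT1G79573: ΔΔCt = (26.21−14.94) − (27.04−15.33) = 11.27 − 11.71 = -0.44; fold change = 2^0.44 = 1.357
AT3G76657: ΔΔCt = (25.57−14.94) − (29.96−15.33) = 10.63 − 14.63 = -4.00; fold change = 2^4.00 = 16.000
AT2G10501: ΔΔCt = (24.80−14.94) − (22.19−15.33) = 9.86 − 6.86 = 3.00; fold change = 2^-3.00 = 0.125
AT3G76657 has the largest |ΔΔCt| = 4.00.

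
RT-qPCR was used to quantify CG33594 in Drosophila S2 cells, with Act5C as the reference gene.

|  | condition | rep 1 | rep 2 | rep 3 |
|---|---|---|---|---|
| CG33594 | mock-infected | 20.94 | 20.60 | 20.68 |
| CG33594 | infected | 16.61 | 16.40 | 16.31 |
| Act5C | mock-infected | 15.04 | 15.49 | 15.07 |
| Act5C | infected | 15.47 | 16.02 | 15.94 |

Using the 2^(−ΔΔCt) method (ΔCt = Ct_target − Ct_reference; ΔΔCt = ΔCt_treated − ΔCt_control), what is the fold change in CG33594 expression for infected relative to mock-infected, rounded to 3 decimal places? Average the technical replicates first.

30.065

Mean Ct: CG33594 mock-infected 20.740; CG33594 infected 16.440; Act5C mock-infected 15.200; Act5C infected 15.810
ΔCt(mock-infected) = 20.740 − 15.200 = 5.540
ΔCt(infected) = 16.440 − 15.810 = 0.630
ΔΔCt = 0.630 − 5.540 = -4.910
Fold change = 2^(−(-4.910)) = 2^4.910 = 30.0647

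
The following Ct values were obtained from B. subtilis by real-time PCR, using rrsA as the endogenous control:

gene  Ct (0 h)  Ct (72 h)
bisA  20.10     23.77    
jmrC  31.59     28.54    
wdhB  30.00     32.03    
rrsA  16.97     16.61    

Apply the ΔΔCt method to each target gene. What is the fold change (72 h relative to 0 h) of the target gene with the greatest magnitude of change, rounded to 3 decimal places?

bisA: ΔΔCt = (23.77−16.61) − (20.10−16.97) = 7.16 − 3.13 = 4.03; fold change = 2^-4.03 = 0.061
jmrC: ΔΔCt = (28.54−16.61) − (31.59−16.97) = 11.93 − 14.62 = -2.69; fold change = 2^2.69 = 6.453
wdhB: ΔΔCt = (32.03−16.61) − (30.00−16.97) = 15.42 − 13.03 = 2.39; fold change = 2^-2.39 = 0.191
bisA has the largest |ΔΔCt| = 4.03.

0.061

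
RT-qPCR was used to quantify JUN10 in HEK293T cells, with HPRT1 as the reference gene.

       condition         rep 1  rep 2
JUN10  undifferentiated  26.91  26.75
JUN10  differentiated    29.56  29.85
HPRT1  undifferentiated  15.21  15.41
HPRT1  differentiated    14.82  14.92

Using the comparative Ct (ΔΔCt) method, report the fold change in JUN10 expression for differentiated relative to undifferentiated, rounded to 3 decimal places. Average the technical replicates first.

0.100

Mean Ct: JUN10 undifferentiated 26.830; JUN10 differentiated 29.705; HPRT1 undifferentiated 15.310; HPRT1 differentiated 14.870
ΔCt(undifferentiated) = 26.830 − 15.310 = 11.520
ΔCt(differentiated) = 29.705 − 14.870 = 14.835
ΔΔCt = 14.835 − 11.520 = 3.315
Fold change = 2^(−3.315) = 0.1005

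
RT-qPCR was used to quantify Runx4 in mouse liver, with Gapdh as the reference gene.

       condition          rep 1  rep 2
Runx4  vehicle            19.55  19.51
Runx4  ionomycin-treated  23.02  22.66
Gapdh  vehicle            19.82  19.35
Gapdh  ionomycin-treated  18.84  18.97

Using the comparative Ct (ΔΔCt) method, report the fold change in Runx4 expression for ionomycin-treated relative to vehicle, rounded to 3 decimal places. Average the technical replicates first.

Mean Ct: Runx4 vehicle 19.530; Runx4 ionomycin-treated 22.840; Gapdh vehicle 19.585; Gapdh ionomycin-treated 18.905
ΔCt(vehicle) = 19.530 − 19.585 = -0.055
ΔCt(ionomycin-treated) = 22.840 − 18.905 = 3.935
ΔΔCt = 3.935 − (-0.055) = 3.990
Fold change = 2^(−3.990) = 0.0629

0.063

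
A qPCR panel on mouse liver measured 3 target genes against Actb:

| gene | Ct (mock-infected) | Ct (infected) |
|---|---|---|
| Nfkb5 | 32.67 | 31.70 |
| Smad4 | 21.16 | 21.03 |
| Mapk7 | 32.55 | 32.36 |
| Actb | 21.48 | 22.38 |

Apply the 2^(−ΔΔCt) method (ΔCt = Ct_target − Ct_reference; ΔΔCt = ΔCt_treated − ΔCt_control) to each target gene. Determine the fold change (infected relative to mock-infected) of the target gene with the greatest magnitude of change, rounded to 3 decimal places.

3.655

Nfkb5: ΔΔCt = (31.70−22.38) − (32.67−21.48) = 9.32 − 11.19 = -1.87; fold change = 2^1.87 = 3.655
Smad4: ΔΔCt = (21.03−22.38) − (21.16−21.48) = -1.35 − (-0.32) = -1.03; fold change = 2^1.03 = 2.042
Mapk7: ΔΔCt = (32.36−22.38) − (32.55−21.48) = 9.98 − 11.07 = -1.09; fold change = 2^1.09 = 2.129
Nfkb5 has the largest |ΔΔCt| = 1.87.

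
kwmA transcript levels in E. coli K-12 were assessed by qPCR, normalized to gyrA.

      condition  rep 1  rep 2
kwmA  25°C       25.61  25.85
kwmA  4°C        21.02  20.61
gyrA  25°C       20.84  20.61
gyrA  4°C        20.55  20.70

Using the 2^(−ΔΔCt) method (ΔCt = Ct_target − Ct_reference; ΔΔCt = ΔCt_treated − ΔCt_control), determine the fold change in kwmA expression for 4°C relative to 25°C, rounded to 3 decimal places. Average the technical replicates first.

Mean Ct: kwmA 25°C 25.730; kwmA 4°C 20.815; gyrA 25°C 20.725; gyrA 4°C 20.625
ΔCt(25°C) = 25.730 − 20.725 = 5.005
ΔCt(4°C) = 20.815 − 20.625 = 0.190
ΔΔCt = 0.190 − 5.005 = -4.815
Fold change = 2^(−(-4.815)) = 2^4.815 = 28.1488

28.149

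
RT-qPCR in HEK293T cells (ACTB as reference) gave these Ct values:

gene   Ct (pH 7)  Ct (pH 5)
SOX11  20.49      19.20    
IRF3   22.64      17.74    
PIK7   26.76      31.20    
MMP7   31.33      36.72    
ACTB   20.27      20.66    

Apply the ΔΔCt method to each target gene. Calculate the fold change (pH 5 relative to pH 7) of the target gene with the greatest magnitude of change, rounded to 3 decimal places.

39.124

SOX11: ΔΔCt = (19.20−20.66) − (20.49−20.27) = -1.46 − 0.22 = -1.68; fold change = 2^1.68 = 3.204
IRF3: ΔΔCt = (17.74−20.66) − (22.64−20.27) = -2.92 − 2.37 = -5.29; fold change = 2^5.29 = 39.124
PIK7: ΔΔCt = (31.20−20.66) − (26.76−20.27) = 10.54 − 6.49 = 4.05; fold change = 2^-4.05 = 0.060
MMP7: ΔΔCt = (36.72−20.66) − (31.33−20.27) = 16.06 − 11.06 = 5.00; fold change = 2^-5.00 = 0.031
IRF3 has the largest |ΔΔCt| = 5.29.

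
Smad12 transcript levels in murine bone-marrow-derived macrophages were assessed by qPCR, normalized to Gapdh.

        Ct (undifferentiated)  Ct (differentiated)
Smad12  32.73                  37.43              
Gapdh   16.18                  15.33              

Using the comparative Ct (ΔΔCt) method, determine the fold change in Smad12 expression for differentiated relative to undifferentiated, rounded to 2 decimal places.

ΔCt(undifferentiated) = 32.730 − 16.180 = 16.550
ΔCt(differentiated) = 37.430 − 15.330 = 22.100
ΔΔCt = 22.100 − 16.550 = 5.550
Fold change = 2^(−5.550) = 0.021

0.02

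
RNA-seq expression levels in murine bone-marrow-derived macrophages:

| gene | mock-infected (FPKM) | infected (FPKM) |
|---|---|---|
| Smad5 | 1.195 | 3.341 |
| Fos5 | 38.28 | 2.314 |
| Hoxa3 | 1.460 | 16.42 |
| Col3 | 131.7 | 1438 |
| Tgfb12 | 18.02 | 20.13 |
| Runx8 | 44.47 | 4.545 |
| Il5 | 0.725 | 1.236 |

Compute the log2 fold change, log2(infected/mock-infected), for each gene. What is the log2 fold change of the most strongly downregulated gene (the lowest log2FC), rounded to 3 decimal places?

log2(3.341/1.195) = 1.483  (Smad5)
log2(2.314/38.28) = -4.048  (Fos5)
log2(16.42/1.460) = 3.491  (Hoxa3)
log2(1438/131.7) = 3.449  (Col3)
log2(20.13/18.02) = 0.160  (Tgfb12)
log2(4.545/44.47) = -3.290  (Runx8)
log2(1.236/0.725) = 0.770  (Il5)
Fos5 is most strongly downregulated.

-4.048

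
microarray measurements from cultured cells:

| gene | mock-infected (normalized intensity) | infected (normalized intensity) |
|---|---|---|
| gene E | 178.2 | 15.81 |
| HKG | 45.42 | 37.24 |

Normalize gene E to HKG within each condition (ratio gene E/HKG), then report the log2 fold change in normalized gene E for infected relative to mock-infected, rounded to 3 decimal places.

gene E/HKG (mock-infected) = 178.2 / 45.42 = 3.9234
gene E/HKG (infected) = 15.81 / 37.24 = 0.42454
Fold change = 0.42454 / 3.9234 = 0.1082
log2(0.1082) = -3.2081

-3.208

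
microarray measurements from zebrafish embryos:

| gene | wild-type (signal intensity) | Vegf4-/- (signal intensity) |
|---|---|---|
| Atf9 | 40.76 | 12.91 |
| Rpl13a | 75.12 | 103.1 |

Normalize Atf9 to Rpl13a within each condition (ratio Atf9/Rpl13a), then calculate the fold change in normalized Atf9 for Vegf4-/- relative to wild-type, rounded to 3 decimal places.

Atf9/Rpl13a (wild-type) = 40.76 / 75.12 = 0.5426
Atf9/Rpl13a (Vegf4-/-) = 12.91 / 103.1 = 0.12522
Fold change = 0.12522 / 0.5426 = 0.2308

0.231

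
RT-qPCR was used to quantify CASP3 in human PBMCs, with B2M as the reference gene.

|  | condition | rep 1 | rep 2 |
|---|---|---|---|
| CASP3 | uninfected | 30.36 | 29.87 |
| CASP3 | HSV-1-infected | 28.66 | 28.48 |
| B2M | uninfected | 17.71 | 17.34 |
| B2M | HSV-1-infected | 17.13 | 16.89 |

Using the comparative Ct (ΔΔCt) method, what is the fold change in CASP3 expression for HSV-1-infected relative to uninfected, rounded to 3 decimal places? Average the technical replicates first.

2.042

Mean Ct: CASP3 uninfected 30.115; CASP3 HSV-1-infected 28.570; B2M uninfected 17.525; B2M HSV-1-infected 17.010
ΔCt(uninfected) = 30.115 − 17.525 = 12.590
ΔCt(HSV-1-infected) = 28.570 − 17.010 = 11.560
ΔΔCt = 11.560 − 12.590 = -1.030
Fold change = 2^(−(-1.030)) = 2^1.030 = 2.0420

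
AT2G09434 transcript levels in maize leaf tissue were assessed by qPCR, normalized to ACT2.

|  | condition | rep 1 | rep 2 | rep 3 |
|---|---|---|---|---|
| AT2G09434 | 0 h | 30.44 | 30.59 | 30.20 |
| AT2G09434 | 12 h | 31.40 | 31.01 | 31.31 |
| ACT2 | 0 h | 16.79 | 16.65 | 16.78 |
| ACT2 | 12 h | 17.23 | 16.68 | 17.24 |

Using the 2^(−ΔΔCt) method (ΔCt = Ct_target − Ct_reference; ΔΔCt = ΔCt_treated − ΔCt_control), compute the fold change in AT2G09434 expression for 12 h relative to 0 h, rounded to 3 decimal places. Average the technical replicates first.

Mean Ct: AT2G09434 0 h 30.410; AT2G09434 12 h 31.240; ACT2 0 h 16.740; ACT2 12 h 17.050
ΔCt(0 h) = 30.410 − 16.740 = 13.670
ΔCt(12 h) = 31.240 − 17.050 = 14.190
ΔΔCt = 14.190 − 13.670 = 0.520
Fold change = 2^(−0.520) = 0.6974

0.697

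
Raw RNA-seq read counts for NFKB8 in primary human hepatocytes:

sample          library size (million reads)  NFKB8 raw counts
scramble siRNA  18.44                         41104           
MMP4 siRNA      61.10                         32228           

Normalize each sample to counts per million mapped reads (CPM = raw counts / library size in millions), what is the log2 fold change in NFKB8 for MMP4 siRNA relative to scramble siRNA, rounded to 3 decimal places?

CPM(scramble siRNA) = 41104 / 18.44 = 2229.0672
CPM(MMP4 siRNA) = 32228 / 61.10 = 527.4632
Fold change = 527.4632 / 2229.0672 = 0.23663
log2(0.23663) = -2.0793

-2.079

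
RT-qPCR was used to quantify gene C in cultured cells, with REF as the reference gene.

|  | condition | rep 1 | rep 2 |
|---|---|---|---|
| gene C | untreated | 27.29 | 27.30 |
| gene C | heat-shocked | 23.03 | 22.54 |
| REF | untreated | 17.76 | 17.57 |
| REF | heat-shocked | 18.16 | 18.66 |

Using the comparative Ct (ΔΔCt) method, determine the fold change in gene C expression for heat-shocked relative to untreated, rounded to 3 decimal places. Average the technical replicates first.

Mean Ct: gene C untreated 27.295; gene C heat-shocked 22.785; REF untreated 17.665; REF heat-shocked 18.410
ΔCt(untreated) = 27.295 − 17.665 = 9.630
ΔCt(heat-shocked) = 22.785 − 18.410 = 4.375
ΔΔCt = 4.375 − 9.630 = -5.255
Fold change = 2^(−(-5.255)) = 2^5.255 = 38.1867

38.187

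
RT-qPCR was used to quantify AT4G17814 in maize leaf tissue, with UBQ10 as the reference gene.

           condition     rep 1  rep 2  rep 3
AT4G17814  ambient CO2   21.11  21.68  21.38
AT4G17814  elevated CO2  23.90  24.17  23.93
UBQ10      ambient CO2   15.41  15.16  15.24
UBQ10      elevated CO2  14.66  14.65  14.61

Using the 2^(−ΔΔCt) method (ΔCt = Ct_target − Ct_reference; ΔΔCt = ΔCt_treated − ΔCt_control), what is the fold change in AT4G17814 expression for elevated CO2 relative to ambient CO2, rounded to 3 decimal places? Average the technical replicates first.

0.106

Mean Ct: AT4G17814 ambient CO2 21.390; AT4G17814 elevated CO2 24.000; UBQ10 ambient CO2 15.270; UBQ10 elevated CO2 14.640
ΔCt(ambient CO2) = 21.390 − 15.270 = 6.120
ΔCt(elevated CO2) = 24.000 − 14.640 = 9.360
ΔΔCt = 9.360 − 6.120 = 3.240
Fold change = 2^(−3.240) = 0.1058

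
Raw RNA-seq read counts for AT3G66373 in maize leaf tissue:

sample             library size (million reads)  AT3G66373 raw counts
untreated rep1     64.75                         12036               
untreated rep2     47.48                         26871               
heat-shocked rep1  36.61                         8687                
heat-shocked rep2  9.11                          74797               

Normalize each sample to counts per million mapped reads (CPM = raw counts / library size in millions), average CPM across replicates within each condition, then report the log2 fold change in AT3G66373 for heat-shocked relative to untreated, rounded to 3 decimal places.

CPM(untreated rep1) = 12036 / 64.75 = 185.8842
CPM(untreated rep2) = 26871 / 47.48 = 565.9436
CPM(heat-shocked rep1) = 8687 / 36.61 = 237.2849
CPM(heat-shocked rep2) = 74797 / 9.11 = 8210.4281
mean CPM(untreated) = 375.9139; mean CPM(heat-shocked) = 4223.8565
Fold change = 4223.8565 / 375.9139 = 11.23623
log2(11.23623) = 3.4901

3.490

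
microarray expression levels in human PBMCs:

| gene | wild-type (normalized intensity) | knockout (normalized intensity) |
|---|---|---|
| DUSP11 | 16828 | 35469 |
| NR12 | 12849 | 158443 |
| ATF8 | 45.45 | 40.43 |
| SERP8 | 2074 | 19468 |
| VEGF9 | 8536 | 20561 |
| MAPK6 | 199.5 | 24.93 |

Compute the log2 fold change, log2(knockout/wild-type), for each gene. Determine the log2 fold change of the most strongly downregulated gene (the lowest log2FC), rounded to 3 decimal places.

log2(35469/16828) = 1.076  (DUSP11)
log2(158443/12849) = 3.624  (NR12)
log2(40.43/45.45) = -0.169  (ATF8)
log2(19468/2074) = 3.231  (SERP8)
log2(20561/8536) = 1.268  (VEGF9)
log2(24.93/199.5) = -3.000  (MAPK6)
MAPK6 is most strongly downregulated.

-3.000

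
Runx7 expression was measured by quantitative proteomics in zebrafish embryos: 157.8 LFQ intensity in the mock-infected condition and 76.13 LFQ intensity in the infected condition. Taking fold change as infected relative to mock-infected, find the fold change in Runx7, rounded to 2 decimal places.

0.48

Fold change = 76.13 / 157.8 = 0.482
Runx7 is downregulated.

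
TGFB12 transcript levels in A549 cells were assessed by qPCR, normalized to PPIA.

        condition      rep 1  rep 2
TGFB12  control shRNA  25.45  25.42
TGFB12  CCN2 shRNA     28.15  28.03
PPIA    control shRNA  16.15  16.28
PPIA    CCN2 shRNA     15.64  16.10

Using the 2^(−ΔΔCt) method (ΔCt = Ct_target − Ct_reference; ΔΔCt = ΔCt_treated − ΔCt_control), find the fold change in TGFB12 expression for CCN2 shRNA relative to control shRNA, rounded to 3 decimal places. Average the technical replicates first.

Mean Ct: TGFB12 control shRNA 25.435; TGFB12 CCN2 shRNA 28.090; PPIA control shRNA 16.215; PPIA CCN2 shRNA 15.870
ΔCt(control shRNA) = 25.435 − 16.215 = 9.220
ΔCt(CCN2 shRNA) = 28.090 − 15.870 = 12.220
ΔΔCt = 12.220 − 9.220 = 3.000
Fold change = 2^(−3.000) = 0.1250

0.125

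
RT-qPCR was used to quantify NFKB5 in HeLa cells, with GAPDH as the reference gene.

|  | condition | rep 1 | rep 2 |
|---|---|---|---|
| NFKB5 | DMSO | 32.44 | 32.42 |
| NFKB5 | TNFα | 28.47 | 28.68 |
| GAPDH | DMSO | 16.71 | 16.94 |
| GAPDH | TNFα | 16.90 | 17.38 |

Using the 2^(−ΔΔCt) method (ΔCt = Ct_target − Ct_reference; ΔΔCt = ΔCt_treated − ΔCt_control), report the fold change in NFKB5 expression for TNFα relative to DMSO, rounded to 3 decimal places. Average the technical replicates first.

18.001

Mean Ct: NFKB5 DMSO 32.430; NFKB5 TNFα 28.575; GAPDH DMSO 16.825; GAPDH TNFα 17.140
ΔCt(DMSO) = 32.430 − 16.825 = 15.605
ΔCt(TNFα) = 28.575 − 17.140 = 11.435
ΔΔCt = 11.435 − 15.605 = -4.170
Fold change = 2^(−(-4.170)) = 2^4.170 = 18.0009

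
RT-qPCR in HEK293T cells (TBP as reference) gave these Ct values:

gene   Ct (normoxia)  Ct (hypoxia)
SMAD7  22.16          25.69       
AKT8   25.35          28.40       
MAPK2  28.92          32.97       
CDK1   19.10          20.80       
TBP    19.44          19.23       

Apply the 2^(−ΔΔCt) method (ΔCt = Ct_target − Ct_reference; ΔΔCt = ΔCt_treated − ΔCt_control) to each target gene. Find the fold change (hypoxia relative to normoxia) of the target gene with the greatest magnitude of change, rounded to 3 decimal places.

0.052

SMAD7: ΔΔCt = (25.69−19.23) − (22.16−19.44) = 6.46 − 2.72 = 3.74; fold change = 2^-3.74 = 0.075
AKT8: ΔΔCt = (28.40−19.23) − (25.35−19.44) = 9.17 − 5.91 = 3.26; fold change = 2^-3.26 = 0.104
MAPK2: ΔΔCt = (32.97−19.23) − (28.92−19.44) = 13.74 − 9.48 = 4.26; fold change = 2^-4.26 = 0.052
CDK1: ΔΔCt = (20.80−19.23) − (19.10−19.44) = 1.57 − (-0.34) = 1.91; fold change = 2^-1.91 = 0.266
MAPK2 has the largest |ΔΔCt| = 4.26.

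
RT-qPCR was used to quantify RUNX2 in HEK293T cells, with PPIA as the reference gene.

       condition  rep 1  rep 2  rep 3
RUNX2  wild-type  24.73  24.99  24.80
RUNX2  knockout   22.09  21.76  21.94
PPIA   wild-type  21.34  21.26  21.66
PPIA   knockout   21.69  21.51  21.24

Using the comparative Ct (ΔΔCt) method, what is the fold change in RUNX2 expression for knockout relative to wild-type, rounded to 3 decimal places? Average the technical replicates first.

Mean Ct: RUNX2 wild-type 24.840; RUNX2 knockout 21.930; PPIA wild-type 21.420; PPIA knockout 21.480
ΔCt(wild-type) = 24.840 − 21.420 = 3.420
ΔCt(knockout) = 21.930 − 21.480 = 0.450
ΔΔCt = 0.450 − 3.420 = -2.970
Fold change = 2^(−(-2.970)) = 2^2.970 = 7.8354

7.835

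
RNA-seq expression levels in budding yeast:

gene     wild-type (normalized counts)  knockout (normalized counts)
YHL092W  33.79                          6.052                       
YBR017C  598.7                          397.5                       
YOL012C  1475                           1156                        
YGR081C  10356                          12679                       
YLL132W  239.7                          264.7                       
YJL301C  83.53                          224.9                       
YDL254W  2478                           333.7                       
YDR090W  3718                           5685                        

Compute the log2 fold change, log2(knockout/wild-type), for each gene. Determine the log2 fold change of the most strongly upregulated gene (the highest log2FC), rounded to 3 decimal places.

log2(6.052/33.79) = -2.481  (YHL092W)
log2(397.5/598.7) = -0.591  (YBR017C)
log2(1156/1475) = -0.352  (YOL012C)
log2(12679/10356) = 0.292  (YGR081C)
log2(264.7/239.7) = 0.143  (YLL132W)
log2(224.9/83.53) = 1.429  (YJL301C)
log2(333.7/2478) = -2.893  (YDL254W)
log2(5685/3718) = 0.613  (YDR090W)
YJL301C is most strongly upregulated.

1.429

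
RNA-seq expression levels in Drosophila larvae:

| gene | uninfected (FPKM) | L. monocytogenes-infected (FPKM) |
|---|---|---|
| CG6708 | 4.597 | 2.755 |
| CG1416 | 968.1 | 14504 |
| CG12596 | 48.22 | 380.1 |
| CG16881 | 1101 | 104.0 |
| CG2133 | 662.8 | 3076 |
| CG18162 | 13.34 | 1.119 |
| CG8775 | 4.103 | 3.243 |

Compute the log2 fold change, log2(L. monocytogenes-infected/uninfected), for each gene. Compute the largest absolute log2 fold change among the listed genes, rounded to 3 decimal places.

log2(2.755/4.597) = -0.739  (CG6708)
log2(14504/968.1) = 3.905  (CG1416)
log2(380.1/48.22) = 2.979  (CG12596)
log2(104.0/1101) = -3.404  (CG16881)
log2(3076/662.8) = 2.214  (CG2133)
log2(1.119/13.34) = -3.575  (CG18162)
log2(3.243/4.103) = -0.339  (CG8775)
The largest magnitude belongs to CG1416.

3.905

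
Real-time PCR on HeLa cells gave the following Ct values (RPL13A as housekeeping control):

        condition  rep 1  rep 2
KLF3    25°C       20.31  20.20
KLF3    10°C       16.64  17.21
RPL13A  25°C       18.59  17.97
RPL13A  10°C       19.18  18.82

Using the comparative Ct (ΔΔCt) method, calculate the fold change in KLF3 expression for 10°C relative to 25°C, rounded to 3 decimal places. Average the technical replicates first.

Mean Ct: KLF3 25°C 20.255; KLF3 10°C 16.925; RPL13A 25°C 18.280; RPL13A 10°C 19.000
ΔCt(25°C) = 20.255 − 18.280 = 1.975
ΔCt(10°C) = 16.925 − 19.000 = -2.075
ΔΔCt = -2.075 − 1.975 = -4.050
Fold change = 2^(−(-4.050)) = 2^4.050 = 16.5642

16.564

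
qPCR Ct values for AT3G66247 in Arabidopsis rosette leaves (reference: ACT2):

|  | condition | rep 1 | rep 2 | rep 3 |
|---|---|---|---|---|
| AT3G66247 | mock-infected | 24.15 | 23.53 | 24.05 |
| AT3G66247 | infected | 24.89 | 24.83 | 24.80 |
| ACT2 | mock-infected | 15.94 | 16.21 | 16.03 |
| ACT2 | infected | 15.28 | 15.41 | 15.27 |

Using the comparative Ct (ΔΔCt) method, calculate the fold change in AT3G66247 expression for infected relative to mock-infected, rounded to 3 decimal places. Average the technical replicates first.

Mean Ct: AT3G66247 mock-infected 23.910; AT3G66247 infected 24.840; ACT2 mock-infected 16.060; ACT2 infected 15.320
ΔCt(mock-infected) = 23.910 − 16.060 = 7.850
ΔCt(infected) = 24.840 − 15.320 = 9.520
ΔΔCt = 9.520 − 7.850 = 1.670
Fold change = 2^(−1.670) = 0.3143

0.314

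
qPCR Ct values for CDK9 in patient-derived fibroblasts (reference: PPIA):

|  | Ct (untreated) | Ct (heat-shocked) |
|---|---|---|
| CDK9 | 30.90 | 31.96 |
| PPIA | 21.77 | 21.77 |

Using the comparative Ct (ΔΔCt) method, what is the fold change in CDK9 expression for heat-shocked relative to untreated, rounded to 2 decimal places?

ΔCt(untreated) = 30.900 − 21.770 = 9.130
ΔCt(heat-shocked) = 31.960 − 21.770 = 10.190
ΔΔCt = 10.190 − 9.130 = 1.060
Fold change = 2^(−1.060) = 0.480

0.48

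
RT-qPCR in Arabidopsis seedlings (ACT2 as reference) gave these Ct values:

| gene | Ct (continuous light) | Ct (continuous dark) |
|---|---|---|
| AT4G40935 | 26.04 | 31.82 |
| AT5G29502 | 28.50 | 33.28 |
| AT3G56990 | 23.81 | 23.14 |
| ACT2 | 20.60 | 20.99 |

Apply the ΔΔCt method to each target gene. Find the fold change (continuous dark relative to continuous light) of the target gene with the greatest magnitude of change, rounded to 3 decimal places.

AT4G40935: ΔΔCt = (31.82−20.99) − (26.04−20.60) = 10.83 − 5.44 = 5.39; fold change = 2^-5.39 = 0.024
AT5G29502: ΔΔCt = (33.28−20.99) − (28.50−20.60) = 12.29 − 7.90 = 4.39; fold change = 2^-4.39 = 0.048
AT3G56990: ΔΔCt = (23.14−20.99) − (23.81−20.60) = 2.15 − 3.21 = -1.06; fold change = 2^1.06 = 2.085
AT4G40935 has the largest |ΔΔCt| = 5.39.

0.024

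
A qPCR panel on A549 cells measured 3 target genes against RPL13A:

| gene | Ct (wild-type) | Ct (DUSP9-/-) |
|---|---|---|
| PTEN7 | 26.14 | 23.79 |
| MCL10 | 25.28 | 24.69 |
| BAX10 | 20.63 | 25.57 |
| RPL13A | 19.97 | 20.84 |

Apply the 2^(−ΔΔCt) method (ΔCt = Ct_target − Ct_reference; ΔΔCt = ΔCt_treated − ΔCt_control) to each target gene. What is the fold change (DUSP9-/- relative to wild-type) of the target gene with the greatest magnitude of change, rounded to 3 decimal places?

0.060

PTEN7: ΔΔCt = (23.79−20.84) − (26.14−19.97) = 2.95 − 6.17 = -3.22; fold change = 2^3.22 = 9.318
MCL10: ΔΔCt = (24.69−20.84) − (25.28−19.97) = 3.85 − 5.31 = -1.46; fold change = 2^1.46 = 2.751
BAX10: ΔΔCt = (25.57−20.84) − (20.63−19.97) = 4.73 − 0.66 = 4.07; fold change = 2^-4.07 = 0.060
BAX10 has the largest |ΔΔCt| = 4.07.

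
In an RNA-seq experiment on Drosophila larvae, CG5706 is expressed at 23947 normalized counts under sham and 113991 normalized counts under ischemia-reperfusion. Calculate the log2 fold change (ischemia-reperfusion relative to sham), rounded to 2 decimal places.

2.25

Fold change = 113991 / 23947 = 4.7601
log2(4.7601) = 2.251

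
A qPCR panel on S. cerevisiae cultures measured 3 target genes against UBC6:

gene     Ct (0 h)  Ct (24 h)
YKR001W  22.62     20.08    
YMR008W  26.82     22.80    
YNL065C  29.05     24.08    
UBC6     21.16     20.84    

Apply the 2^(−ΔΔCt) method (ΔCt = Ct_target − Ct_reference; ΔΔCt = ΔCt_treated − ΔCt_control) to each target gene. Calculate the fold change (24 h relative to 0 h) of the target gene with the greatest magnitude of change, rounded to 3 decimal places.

25.107

YKR001W: ΔΔCt = (20.08−20.84) − (22.62−21.16) = -0.76 − 1.46 = -2.22; fold change = 2^2.22 = 4.659
YMR008W: ΔΔCt = (22.80−20.84) − (26.82−21.16) = 1.96 − 5.66 = -3.70; fold change = 2^3.70 = 12.996
YNL065C: ΔΔCt = (24.08−20.84) − (29.05−21.16) = 3.24 − 7.89 = -4.65; fold change = 2^4.65 = 25.107
YNL065C has the largest |ΔΔCt| = 4.65.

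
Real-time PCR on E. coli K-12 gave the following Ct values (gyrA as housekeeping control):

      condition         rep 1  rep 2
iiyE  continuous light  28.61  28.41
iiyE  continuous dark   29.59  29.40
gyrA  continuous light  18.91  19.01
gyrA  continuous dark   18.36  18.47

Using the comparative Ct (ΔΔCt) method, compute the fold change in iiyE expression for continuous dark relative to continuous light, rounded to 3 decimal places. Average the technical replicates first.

Mean Ct: iiyE continuous light 28.510; iiyE continuous dark 29.495; gyrA continuous light 18.960; gyrA continuous dark 18.415
ΔCt(continuous light) = 28.510 − 18.960 = 9.550
ΔCt(continuous dark) = 29.495 − 18.415 = 11.080
ΔΔCt = 11.080 − 9.550 = 1.530
Fold change = 2^(−1.530) = 0.3463

0.346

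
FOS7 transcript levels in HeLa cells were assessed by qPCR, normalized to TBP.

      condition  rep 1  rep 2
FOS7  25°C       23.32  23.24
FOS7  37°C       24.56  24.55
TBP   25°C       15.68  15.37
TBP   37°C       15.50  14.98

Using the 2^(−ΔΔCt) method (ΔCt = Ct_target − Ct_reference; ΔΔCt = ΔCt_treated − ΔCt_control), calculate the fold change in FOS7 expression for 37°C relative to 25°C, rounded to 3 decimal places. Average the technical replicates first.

Mean Ct: FOS7 25°C 23.280; FOS7 37°C 24.555; TBP 25°C 15.525; TBP 37°C 15.240
ΔCt(25°C) = 23.280 − 15.525 = 7.755
ΔCt(37°C) = 24.555 − 15.240 = 9.315
ΔΔCt = 9.315 − 7.755 = 1.560
Fold change = 2^(−1.560) = 0.3392

0.339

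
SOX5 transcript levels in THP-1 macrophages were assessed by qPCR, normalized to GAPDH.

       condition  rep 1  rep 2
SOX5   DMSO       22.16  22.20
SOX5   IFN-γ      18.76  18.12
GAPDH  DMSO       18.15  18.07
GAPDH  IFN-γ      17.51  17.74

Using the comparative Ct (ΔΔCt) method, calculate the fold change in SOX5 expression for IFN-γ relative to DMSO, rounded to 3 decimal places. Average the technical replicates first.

Mean Ct: SOX5 DMSO 22.180; SOX5 IFN-γ 18.440; GAPDH DMSO 18.110; GAPDH IFN-γ 17.625
ΔCt(DMSO) = 22.180 − 18.110 = 4.070
ΔCt(IFN-γ) = 18.440 − 17.625 = 0.815
ΔΔCt = 0.815 − 4.070 = -3.255
Fold change = 2^(−(-3.255)) = 2^3.255 = 9.5467

9.547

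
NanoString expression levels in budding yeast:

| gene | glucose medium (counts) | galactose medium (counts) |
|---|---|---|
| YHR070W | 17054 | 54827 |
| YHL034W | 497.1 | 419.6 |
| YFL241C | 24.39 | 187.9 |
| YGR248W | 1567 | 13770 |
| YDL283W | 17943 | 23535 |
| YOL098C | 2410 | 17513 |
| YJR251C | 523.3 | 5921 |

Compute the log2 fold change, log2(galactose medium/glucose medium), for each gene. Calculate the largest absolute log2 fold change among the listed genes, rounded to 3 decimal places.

3.500

log2(54827/17054) = 1.685  (YHR070W)
log2(419.6/497.1) = -0.245  (YHL034W)
log2(187.9/24.39) = 2.946  (YFL241C)
log2(13770/1567) = 3.135  (YGR248W)
log2(23535/17943) = 0.391  (YDL283W)
log2(17513/2410) = 2.861  (YOL098C)
log2(5921/523.3) = 3.500  (YJR251C)
The largest magnitude belongs to YJR251C.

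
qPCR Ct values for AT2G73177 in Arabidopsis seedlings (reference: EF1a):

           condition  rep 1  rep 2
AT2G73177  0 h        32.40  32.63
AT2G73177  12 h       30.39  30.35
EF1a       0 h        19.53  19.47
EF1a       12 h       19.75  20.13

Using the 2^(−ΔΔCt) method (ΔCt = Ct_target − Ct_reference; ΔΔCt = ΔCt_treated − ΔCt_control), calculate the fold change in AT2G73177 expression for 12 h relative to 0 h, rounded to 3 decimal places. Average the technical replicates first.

Mean Ct: AT2G73177 0 h 32.515; AT2G73177 12 h 30.370; EF1a 0 h 19.500; EF1a 12 h 19.940
ΔCt(0 h) = 32.515 − 19.500 = 13.015
ΔCt(12 h) = 30.370 − 19.940 = 10.430
ΔΔCt = 10.430 − 13.015 = -2.585
Fold change = 2^(−(-2.585)) = 2^2.585 = 6.0002

6.000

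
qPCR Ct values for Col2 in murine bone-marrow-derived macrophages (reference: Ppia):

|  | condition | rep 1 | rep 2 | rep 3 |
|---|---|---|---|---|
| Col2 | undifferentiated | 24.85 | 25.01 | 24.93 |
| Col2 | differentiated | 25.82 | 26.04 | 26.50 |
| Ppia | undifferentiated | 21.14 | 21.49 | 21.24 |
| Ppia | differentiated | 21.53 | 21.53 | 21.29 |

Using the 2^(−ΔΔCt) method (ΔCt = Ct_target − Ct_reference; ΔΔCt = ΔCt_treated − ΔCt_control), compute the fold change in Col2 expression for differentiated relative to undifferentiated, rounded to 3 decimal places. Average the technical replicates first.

0.490

Mean Ct: Col2 undifferentiated 24.930; Col2 differentiated 26.120; Ppia undifferentiated 21.290; Ppia differentiated 21.450
ΔCt(undifferentiated) = 24.930 − 21.290 = 3.640
ΔCt(differentiated) = 26.120 − 21.450 = 4.670
ΔΔCt = 4.670 − 3.640 = 1.030
Fold change = 2^(−1.030) = 0.4897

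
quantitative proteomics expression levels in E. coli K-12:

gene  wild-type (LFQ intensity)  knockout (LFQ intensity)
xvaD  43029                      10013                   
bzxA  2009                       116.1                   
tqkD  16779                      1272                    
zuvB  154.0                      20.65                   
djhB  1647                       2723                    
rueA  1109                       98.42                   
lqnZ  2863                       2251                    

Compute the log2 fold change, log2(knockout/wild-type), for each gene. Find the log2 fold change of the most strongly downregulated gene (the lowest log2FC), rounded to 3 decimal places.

-4.113

log2(10013/43029) = -2.103  (xvaD)
log2(116.1/2009) = -4.113  (bzxA)
log2(1272/16779) = -3.721  (tqkD)
log2(20.65/154.0) = -2.899  (zuvB)
log2(2723/1647) = 0.725  (djhB)
log2(98.42/1109) = -3.494  (rueA)
log2(2251/2863) = -0.347  (lqnZ)
bzxA is most strongly downregulated.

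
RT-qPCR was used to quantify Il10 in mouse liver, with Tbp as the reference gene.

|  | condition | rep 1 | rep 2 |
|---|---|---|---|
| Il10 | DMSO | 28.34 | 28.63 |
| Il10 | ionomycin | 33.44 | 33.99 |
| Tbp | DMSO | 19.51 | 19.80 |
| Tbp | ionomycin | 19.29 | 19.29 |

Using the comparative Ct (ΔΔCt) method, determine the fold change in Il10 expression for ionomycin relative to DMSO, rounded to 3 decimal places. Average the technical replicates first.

Mean Ct: Il10 DMSO 28.485; Il10 ionomycin 33.715; Tbp DMSO 19.655; Tbp ionomycin 19.290
ΔCt(DMSO) = 28.485 − 19.655 = 8.830
ΔCt(ionomycin) = 33.715 − 19.290 = 14.425
ΔΔCt = 14.425 − 8.830 = 5.595
Fold change = 2^(−5.595) = 0.0207

0.021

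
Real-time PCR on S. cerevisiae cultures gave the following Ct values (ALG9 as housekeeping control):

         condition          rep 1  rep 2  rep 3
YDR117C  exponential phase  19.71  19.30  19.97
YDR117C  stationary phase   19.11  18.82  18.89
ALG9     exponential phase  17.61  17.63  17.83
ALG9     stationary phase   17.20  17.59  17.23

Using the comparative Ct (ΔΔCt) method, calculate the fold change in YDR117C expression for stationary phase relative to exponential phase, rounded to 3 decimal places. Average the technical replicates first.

Mean Ct: YDR117C exponential phase 19.660; YDR117C stationary phase 18.940; ALG9 exponential phase 17.690; ALG9 stationary phase 17.340
ΔCt(exponential phase) = 19.660 − 17.690 = 1.970
ΔCt(stationary phase) = 18.940 − 17.340 = 1.600
ΔΔCt = 1.600 − 1.970 = -0.370
Fold change = 2^(−(-0.370)) = 2^0.370 = 1.2924

1.292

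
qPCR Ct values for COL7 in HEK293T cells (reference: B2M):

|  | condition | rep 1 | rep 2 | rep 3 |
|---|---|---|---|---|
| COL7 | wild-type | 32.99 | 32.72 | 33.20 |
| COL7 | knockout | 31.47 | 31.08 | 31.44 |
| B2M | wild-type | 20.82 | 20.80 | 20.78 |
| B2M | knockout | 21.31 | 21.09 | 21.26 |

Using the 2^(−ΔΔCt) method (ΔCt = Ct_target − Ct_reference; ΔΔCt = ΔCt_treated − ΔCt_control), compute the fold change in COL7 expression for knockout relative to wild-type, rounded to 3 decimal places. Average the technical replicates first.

4.170

Mean Ct: COL7 wild-type 32.970; COL7 knockout 31.330; B2M wild-type 20.800; B2M knockout 21.220
ΔCt(wild-type) = 32.970 − 20.800 = 12.170
ΔCt(knockout) = 31.330 − 21.220 = 10.110
ΔΔCt = 10.110 − 12.170 = -2.060
Fold change = 2^(−(-2.060)) = 2^2.060 = 4.1699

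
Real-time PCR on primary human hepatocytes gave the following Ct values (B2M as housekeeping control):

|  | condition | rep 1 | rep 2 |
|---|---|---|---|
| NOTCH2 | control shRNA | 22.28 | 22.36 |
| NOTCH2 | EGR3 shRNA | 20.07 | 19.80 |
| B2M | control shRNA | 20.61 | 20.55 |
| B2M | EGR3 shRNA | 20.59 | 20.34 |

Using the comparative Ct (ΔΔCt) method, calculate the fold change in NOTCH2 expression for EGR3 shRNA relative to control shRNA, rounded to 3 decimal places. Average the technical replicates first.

Mean Ct: NOTCH2 control shRNA 22.320; NOTCH2 EGR3 shRNA 19.935; B2M control shRNA 20.580; B2M EGR3 shRNA 20.465
ΔCt(control shRNA) = 22.320 − 20.580 = 1.740
ΔCt(EGR3 shRNA) = 19.935 − 20.465 = -0.530
ΔΔCt = -0.530 − 1.740 = -2.270
Fold change = 2^(−(-2.270)) = 2^2.270 = 4.8232

4.823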